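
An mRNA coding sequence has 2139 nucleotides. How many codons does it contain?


codons = nucleotides / 3
codons = 2139 / 3 = 713

713


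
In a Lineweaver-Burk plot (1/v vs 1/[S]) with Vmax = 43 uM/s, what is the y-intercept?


y-intercept = 1/Vmax
= 1/43
= 0.0233 s/uM

0.0233 s/uM


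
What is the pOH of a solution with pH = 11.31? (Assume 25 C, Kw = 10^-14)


pOH = 14 - pH
pOH = 14 - 11.31
pOH = 2.69

2.69


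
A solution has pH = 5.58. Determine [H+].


[H+] = 10^(-pH)
[H+] = 10^(-5.58)
[H+] = 2.630e-06 M

2.630e-06 M


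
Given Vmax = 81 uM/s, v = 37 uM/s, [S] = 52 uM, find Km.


Km = [S] * (Vmax - v) / v
Km = 52 * (81 - 37) / 37
Km = 61.8378 uM

61.8378 uM


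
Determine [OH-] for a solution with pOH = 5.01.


[OH-] = 10^(-pOH)
[OH-] = 10^(-5.01)
[OH-] = 9.772e-06 M

9.772e-06 M


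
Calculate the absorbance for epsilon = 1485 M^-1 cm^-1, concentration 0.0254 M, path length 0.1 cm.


A = epsilon * c * l
A = 1485 * 0.0254 * 0.1
A = 3.7719

3.7719


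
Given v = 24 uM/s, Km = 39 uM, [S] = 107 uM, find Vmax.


Vmax = v * (Km + [S]) / [S]
Vmax = 24 * (39 + 107) / 107
Vmax = 32.7477 uM/s

32.7477 uM/s


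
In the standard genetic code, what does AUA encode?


Standard genetic code lookup.
Codon AUA -> Ile

Ile


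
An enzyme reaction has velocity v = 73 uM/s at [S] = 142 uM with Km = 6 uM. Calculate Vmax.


Vmax = v * (Km + [S]) / [S]
Vmax = 73 * (6 + 142) / 142
Vmax = 76.0845 uM/s

76.0845 uM/s


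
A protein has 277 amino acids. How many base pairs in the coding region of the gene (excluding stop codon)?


Each amino acid = 1 codon = 3 bp
bp = 277 * 3 = 831 bp

831 bp


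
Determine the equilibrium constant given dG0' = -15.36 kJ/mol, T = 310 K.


Keq = exp(-dG0 * 1000 / (R * T))
Keq = exp(-(-15.36) * 1000 / (8.314 * 310))
Keq = 387.4678

387.4678


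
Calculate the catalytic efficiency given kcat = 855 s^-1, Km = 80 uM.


Catalytic efficiency = kcat / Km
= 855 / 80
= 10.6875 uM^-1*s^-1

10.6875 uM^-1*s^-1


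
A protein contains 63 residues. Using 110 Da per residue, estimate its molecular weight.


MW = n_residues * 110 Da
MW = 63 * 110
MW = 6930 Da

6930 Da


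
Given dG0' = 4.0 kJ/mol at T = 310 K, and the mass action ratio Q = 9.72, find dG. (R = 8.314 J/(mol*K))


dG = dG0' + RT * ln(Q) / 1000
dG = 4.0 + 8.314 * 310 * ln(9.72) / 1000
dG = 9.8613 kJ/mol

9.8613 kJ/mol


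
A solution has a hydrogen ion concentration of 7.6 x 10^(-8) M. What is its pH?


pH = -log10([H+])
pH = -log10(7.6 x 10^(-8))
pH = 7.1192

7.1192


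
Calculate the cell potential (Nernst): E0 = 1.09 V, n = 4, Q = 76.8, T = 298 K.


E = E0 - (RT/nF) * ln(Q)
E = 1.09 - (8.314 * 298 / (4 * 96485)) * ln(76.8)
E = 1.0621 V

1.0621 V


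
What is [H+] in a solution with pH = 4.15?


[H+] = 10^(-pH)
[H+] = 10^(-4.15)
[H+] = 7.079e-05 M

7.079e-05 M


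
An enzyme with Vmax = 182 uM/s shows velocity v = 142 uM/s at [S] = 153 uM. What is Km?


Km = [S] * (Vmax - v) / v
Km = 153 * (182 - 142) / 142
Km = 43.0986 uM

43.0986 uM


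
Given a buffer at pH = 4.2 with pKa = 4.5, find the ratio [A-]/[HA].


[A-]/[HA] = 10^(pH - pKa)
= 10^(4.2 - 4.5)
= 0.5012

0.5012


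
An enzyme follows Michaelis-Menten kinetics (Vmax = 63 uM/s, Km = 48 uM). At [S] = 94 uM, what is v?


v = Vmax * [S] / (Km + [S])
v = 63 * 94 / (48 + 94)
v = 41.7042 uM/s

41.7042 uM/s


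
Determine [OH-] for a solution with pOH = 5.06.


[OH-] = 10^(-pOH)
[OH-] = 10^(-5.06)
[OH-] = 8.710e-06 M

8.710e-06 M


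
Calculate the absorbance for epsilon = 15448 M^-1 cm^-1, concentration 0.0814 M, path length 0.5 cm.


A = epsilon * c * l
A = 15448 * 0.0814 * 0.5
A = 628.7336

628.7336


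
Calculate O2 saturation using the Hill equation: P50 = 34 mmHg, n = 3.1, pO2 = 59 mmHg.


Y = pO2^n / (P50^n + pO2^n)
Y = 59^3.1 / (34^3.1 + 59^3.1)
Y = 84.67%

84.67%


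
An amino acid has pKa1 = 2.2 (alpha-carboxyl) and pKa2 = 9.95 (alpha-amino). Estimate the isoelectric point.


pI = (pKa1 + pKa2) / 2
pI = (2.2 + 9.95) / 2
pI = 6.075

6.075


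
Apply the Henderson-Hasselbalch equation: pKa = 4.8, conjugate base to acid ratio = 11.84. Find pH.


pH = pKa + log10([A-]/[HA])
pH = 4.8 + log10(11.84)
pH = 5.8734

5.8734


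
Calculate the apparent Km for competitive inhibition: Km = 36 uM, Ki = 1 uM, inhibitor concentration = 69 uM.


Km_app = Km * (1 + [I]/Ki)
Km_app = 36 * (1 + 69/1)
Km_app = 2520.0 uM

2520.0 uM


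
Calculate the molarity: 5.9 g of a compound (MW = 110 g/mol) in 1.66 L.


C = (mass / MW) / volume
C = (5.9 / 110) / 1.66
C = 0.0323 M

0.0323 M


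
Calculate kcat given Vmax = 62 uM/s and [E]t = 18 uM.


kcat = Vmax / [E]t
kcat = 62 / 18
kcat = 3.4444 s^-1

3.4444 s^-1


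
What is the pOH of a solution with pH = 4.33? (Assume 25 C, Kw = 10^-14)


pOH = 14 - pH
pOH = 14 - 4.33
pOH = 9.67

9.67


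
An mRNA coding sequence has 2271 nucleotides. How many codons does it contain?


codons = nucleotides / 3
codons = 2271 / 3 = 757

757


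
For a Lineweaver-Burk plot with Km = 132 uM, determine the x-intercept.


x-intercept = -1/Km
= -1/132
= -0.0076 1/uM

-0.0076 1/uM


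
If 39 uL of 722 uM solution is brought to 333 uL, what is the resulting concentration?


C2 = C1 * V1 / V2
C2 = 722 * 39 / 333
C2 = 84.5586 uM

84.5586 uM


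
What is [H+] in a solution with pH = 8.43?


[H+] = 10^(-pH)
[H+] = 10^(-8.43)
[H+] = 3.715e-09 M

3.715e-09 M


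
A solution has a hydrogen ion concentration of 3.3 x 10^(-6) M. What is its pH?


pH = -log10([H+])
pH = -log10(3.3 x 10^(-6))
pH = 5.4815

5.4815


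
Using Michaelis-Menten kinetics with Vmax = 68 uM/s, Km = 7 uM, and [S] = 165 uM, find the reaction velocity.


v = Vmax * [S] / (Km + [S])
v = 68 * 165 / (7 + 165)
v = 65.2326 uM/s

65.2326 uM/s


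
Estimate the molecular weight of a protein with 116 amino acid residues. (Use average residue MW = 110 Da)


MW = n_residues * 110 Da
MW = 116 * 110
MW = 12760 Da

12760 Da


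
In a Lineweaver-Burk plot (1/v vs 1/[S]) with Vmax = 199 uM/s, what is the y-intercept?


y-intercept = 1/Vmax
= 1/199
= 0.005 s/uM

0.005 s/uM


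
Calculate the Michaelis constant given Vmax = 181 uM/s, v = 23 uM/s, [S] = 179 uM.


Km = [S] * (Vmax - v) / v
Km = 179 * (181 - 23) / 23
Km = 1229.6522 uM

1229.6522 uM


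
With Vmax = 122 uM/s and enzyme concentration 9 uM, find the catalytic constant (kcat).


kcat = Vmax / [E]t
kcat = 122 / 9
kcat = 13.5556 s^-1

13.5556 s^-1


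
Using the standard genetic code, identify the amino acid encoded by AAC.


Standard genetic code lookup.
Codon AAC -> Asn

Asn


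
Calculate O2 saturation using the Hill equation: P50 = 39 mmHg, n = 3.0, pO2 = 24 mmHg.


Y = pO2^n / (P50^n + pO2^n)
Y = 24^3.0 / (39^3.0 + 24^3.0)
Y = 18.9%

18.9%


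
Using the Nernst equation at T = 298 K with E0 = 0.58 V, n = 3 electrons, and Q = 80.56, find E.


E = E0 - (RT/nF) * ln(Q)
E = 0.58 - (8.314 * 298 / (3 * 96485)) * ln(80.56)
E = 0.5424 V

0.5424 V


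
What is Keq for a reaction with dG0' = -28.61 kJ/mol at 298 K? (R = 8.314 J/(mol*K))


Keq = exp(-dG0 * 1000 / (R * T))
Keq = exp(-(-28.61) * 1000 / (8.314 * 298))
Keq = 103527.8349

103527.8349


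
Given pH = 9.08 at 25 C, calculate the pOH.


pOH = 14 - pH
pOH = 14 - 9.08
pOH = 4.92

4.92


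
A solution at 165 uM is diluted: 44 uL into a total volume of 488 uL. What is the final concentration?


C2 = C1 * V1 / V2
C2 = 165 * 44 / 488
C2 = 14.877 uM

14.877 uM


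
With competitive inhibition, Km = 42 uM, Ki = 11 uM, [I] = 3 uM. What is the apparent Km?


Km_app = Km * (1 + [I]/Ki)
Km_app = 42 * (1 + 3/11)
Km_app = 53.4545 uM

53.4545 uM


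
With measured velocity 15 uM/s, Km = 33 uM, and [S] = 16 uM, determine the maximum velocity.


Vmax = v * (Km + [S]) / [S]
Vmax = 15 * (33 + 16) / 16
Vmax = 45.9375 uM/s

45.9375 uM/s


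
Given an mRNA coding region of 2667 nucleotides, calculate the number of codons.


codons = nucleotides / 3
codons = 2667 / 3 = 889

889


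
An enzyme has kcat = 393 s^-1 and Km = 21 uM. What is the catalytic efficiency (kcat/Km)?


Catalytic efficiency = kcat / Km
= 393 / 21
= 18.7143 uM^-1*s^-1

18.7143 uM^-1*s^-1


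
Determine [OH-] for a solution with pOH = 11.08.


[OH-] = 10^(-pOH)
[OH-] = 10^(-11.08)
[OH-] = 8.318e-12 M

8.318e-12 M


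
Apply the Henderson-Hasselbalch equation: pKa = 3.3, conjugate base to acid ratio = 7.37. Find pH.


pH = pKa + log10([A-]/[HA])
pH = 3.3 + log10(7.37)
pH = 4.1675

4.1675


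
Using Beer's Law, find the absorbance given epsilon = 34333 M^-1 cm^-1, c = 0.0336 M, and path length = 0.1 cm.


A = epsilon * c * l
A = 34333 * 0.0336 * 0.1
A = 115.3589

115.3589


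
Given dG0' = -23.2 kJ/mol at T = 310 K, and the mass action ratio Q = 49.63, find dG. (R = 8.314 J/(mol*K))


dG = dG0' + RT * ln(Q) / 1000
dG = -23.2 + 8.314 * 310 * ln(49.63) / 1000
dG = -13.1365 kJ/mol

-13.1365 kJ/mol


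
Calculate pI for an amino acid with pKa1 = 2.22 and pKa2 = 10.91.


pI = (pKa1 + pKa2) / 2
pI = (2.22 + 10.91) / 2
pI = 6.565

6.565


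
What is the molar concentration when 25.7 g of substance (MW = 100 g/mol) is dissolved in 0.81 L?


C = (mass / MW) / volume
C = (25.7 / 100) / 0.81
C = 0.3173 M

0.3173 M


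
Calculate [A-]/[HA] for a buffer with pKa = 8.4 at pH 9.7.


[A-]/[HA] = 10^(pH - pKa)
= 10^(9.7 - 8.4)
= 19.9526

19.9526


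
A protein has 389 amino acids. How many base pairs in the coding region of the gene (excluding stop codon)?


Each amino acid = 1 codon = 3 bp
bp = 389 * 3 = 1167 bp

1167 bp


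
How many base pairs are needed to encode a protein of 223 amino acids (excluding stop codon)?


Each amino acid = 1 codon = 3 bp
bp = 223 * 3 = 669 bp

669 bp


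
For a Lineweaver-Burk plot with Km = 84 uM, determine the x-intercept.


x-intercept = -1/Km
= -1/84
= -0.0119 1/uM

-0.0119 1/uM


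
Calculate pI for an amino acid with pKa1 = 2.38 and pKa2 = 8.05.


pI = (pKa1 + pKa2) / 2
pI = (2.38 + 8.05) / 2
pI = 5.215

5.215


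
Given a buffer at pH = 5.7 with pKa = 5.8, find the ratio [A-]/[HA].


[A-]/[HA] = 10^(pH - pKa)
= 10^(5.7 - 5.8)
= 0.7943

0.7943


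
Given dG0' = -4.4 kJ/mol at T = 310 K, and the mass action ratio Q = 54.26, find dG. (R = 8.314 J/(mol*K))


dG = dG0' + RT * ln(Q) / 1000
dG = -4.4 + 8.314 * 310 * ln(54.26) / 1000
dG = 5.8933 kJ/mol

5.8933 kJ/mol


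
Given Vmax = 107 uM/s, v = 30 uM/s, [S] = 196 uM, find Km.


Km = [S] * (Vmax - v) / v
Km = 196 * (107 - 30) / 30
Km = 503.0667 uM

503.0667 uM


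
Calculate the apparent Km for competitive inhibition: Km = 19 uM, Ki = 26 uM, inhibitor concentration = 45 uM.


Km_app = Km * (1 + [I]/Ki)
Km_app = 19 * (1 + 45/26)
Km_app = 51.8846 uM

51.8846 uM


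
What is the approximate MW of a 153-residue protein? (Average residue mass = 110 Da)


MW = n_residues * 110 Da
MW = 153 * 110
MW = 16830 Da

16830 Da


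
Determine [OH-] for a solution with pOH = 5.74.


[OH-] = 10^(-pOH)
[OH-] = 10^(-5.74)
[OH-] = 1.820e-06 M

1.820e-06 M


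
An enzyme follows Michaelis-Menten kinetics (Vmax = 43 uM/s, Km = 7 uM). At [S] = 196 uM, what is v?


v = Vmax * [S] / (Km + [S])
v = 43 * 196 / (7 + 196)
v = 41.5172 uM/s

41.5172 uM/s


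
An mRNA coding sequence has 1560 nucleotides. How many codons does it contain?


codons = nucleotides / 3
codons = 1560 / 3 = 520

520


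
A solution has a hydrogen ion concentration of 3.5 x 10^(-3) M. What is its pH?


pH = -log10([H+])
pH = -log10(3.5 x 10^(-3))
pH = 2.4559

2.4559


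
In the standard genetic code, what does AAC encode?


Standard genetic code lookup.
Codon AAC -> Asn

Asn


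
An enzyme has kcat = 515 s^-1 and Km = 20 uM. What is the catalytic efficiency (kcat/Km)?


Catalytic efficiency = kcat / Km
= 515 / 20
= 25.75 uM^-1*s^-1

25.75 uM^-1*s^-1


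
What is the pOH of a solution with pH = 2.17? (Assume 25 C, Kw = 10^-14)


pOH = 14 - pH
pOH = 14 - 2.17
pOH = 11.83

11.83


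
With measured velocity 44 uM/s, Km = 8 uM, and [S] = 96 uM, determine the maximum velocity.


Vmax = v * (Km + [S]) / [S]
Vmax = 44 * (8 + 96) / 96
Vmax = 47.6667 uM/s

47.6667 uM/s


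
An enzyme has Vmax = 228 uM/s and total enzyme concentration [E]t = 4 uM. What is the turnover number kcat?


kcat = Vmax / [E]t
kcat = 228 / 4
kcat = 57.0 s^-1

57.0 s^-1


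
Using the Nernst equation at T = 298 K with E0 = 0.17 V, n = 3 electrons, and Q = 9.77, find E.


E = E0 - (RT/nF) * ln(Q)
E = 0.17 - (8.314 * 298 / (3 * 96485)) * ln(9.77)
E = 0.1505 V

0.1505 V


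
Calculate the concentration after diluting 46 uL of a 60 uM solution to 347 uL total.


C2 = C1 * V1 / V2
C2 = 60 * 46 / 347
C2 = 7.9539 uM

7.9539 uM


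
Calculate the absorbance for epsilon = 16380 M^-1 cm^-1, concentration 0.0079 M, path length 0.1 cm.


A = epsilon * c * l
A = 16380 * 0.0079 * 0.1
A = 12.9402

12.9402


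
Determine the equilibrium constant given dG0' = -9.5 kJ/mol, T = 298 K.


Keq = exp(-dG0 * 1000 / (R * T))
Keq = exp(-(-9.5) * 1000 / (8.314 * 298))
Keq = 46.2656

46.2656


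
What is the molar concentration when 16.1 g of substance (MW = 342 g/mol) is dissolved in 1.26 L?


C = (mass / MW) / volume
C = (16.1 / 342) / 1.26
C = 0.0374 M

0.0374 M


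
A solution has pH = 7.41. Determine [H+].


[H+] = 10^(-pH)
[H+] = 10^(-7.41)
[H+] = 3.890e-08 M

3.890e-08 M


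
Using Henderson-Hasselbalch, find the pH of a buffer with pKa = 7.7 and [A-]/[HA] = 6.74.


pH = pKa + log10([A-]/[HA])
pH = 7.7 + log10(6.74)
pH = 8.5287

8.5287


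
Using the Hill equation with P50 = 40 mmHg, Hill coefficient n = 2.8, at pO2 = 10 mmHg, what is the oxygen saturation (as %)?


Y = pO2^n / (P50^n + pO2^n)
Y = 10^2.8 / (40^2.8 + 10^2.8)
Y = 2.02%

2.02%


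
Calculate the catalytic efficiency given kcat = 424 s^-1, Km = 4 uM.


Catalytic efficiency = kcat / Km
= 424 / 4
= 106.0 uM^-1*s^-1

106.0 uM^-1*s^-1


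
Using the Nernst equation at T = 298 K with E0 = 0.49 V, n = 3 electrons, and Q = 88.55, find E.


E = E0 - (RT/nF) * ln(Q)
E = 0.49 - (8.314 * 298 / (3 * 96485)) * ln(88.55)
E = 0.4516 V

0.4516 V


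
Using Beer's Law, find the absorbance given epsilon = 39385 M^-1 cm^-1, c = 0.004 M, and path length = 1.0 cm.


A = epsilon * c * l
A = 39385 * 0.004 * 1.0
A = 157.54

157.54


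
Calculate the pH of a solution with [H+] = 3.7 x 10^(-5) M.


pH = -log10([H+])
pH = -log10(3.7 x 10^(-5))
pH = 4.4318

4.4318


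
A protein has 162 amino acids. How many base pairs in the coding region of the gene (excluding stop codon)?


Each amino acid = 1 codon = 3 bp
bp = 162 * 3 = 486 bp

486 bp


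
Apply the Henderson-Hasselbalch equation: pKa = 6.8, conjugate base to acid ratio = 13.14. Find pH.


pH = pKa + log10([A-]/[HA])
pH = 6.8 + log10(13.14)
pH = 7.9186

7.9186


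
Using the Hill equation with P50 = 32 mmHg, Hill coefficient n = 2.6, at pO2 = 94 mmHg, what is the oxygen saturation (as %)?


Y = pO2^n / (P50^n + pO2^n)
Y = 94^2.6 / (32^2.6 + 94^2.6)
Y = 94.28%

94.28%


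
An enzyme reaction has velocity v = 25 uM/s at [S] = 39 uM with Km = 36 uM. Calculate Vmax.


Vmax = v * (Km + [S]) / [S]
Vmax = 25 * (36 + 39) / 39
Vmax = 48.0769 uM/s

48.0769 uM/s


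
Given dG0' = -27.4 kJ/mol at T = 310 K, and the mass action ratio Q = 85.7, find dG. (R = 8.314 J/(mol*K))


dG = dG0' + RT * ln(Q) / 1000
dG = -27.4 + 8.314 * 310 * ln(85.7) / 1000
dG = -15.9286 kJ/mol

-15.9286 kJ/mol


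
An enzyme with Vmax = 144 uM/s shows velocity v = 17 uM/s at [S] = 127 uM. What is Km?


Km = [S] * (Vmax - v) / v
Km = 127 * (144 - 17) / 17
Km = 948.7647 uM

948.7647 uM


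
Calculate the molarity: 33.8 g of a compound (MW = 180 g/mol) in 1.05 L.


C = (mass / MW) / volume
C = (33.8 / 180) / 1.05
C = 0.1788 M

0.1788 M


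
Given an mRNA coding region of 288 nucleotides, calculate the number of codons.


codons = nucleotides / 3
codons = 288 / 3 = 96

96


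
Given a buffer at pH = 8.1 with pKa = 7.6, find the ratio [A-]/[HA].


[A-]/[HA] = 10^(pH - pKa)
= 10^(8.1 - 7.6)
= 3.1623

3.1623


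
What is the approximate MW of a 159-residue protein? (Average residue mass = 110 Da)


MW = n_residues * 110 Da
MW = 159 * 110
MW = 17490 Da

17490 Da


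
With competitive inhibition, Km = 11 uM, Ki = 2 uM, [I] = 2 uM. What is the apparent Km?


Km_app = Km * (1 + [I]/Ki)
Km_app = 11 * (1 + 2/2)
Km_app = 22.0 uM

22.0 uM


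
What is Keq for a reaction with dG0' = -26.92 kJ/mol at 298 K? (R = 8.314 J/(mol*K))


Keq = exp(-dG0 * 1000 / (R * T))
Keq = exp(-(-26.92) * 1000 / (8.314 * 298))
Keq = 52337.9161

52337.9161


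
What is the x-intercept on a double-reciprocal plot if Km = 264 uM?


x-intercept = -1/Km
= -1/264
= -0.0038 1/uM

-0.0038 1/uM


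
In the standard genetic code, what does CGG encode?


Standard genetic code lookup.
Codon CGG -> Arg

Arg


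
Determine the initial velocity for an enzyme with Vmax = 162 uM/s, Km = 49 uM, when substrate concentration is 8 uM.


v = Vmax * [S] / (Km + [S])
v = 162 * 8 / (49 + 8)
v = 22.7368 uM/s

22.7368 uM/s


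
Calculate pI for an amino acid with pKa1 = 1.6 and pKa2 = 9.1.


pI = (pKa1 + pKa2) / 2
pI = (1.6 + 9.1) / 2
pI = 5.35

5.35


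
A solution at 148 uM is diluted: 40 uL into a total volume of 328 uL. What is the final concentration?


C2 = C1 * V1 / V2
C2 = 148 * 40 / 328
C2 = 18.0488 uM

18.0488 uM


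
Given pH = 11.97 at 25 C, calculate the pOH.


pOH = 14 - pH
pOH = 14 - 11.97
pOH = 2.03

2.03


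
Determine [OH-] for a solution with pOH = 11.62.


[OH-] = 10^(-pOH)
[OH-] = 10^(-11.62)
[OH-] = 2.399e-12 M

2.399e-12 M


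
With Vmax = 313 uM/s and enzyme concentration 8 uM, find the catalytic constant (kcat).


kcat = Vmax / [E]t
kcat = 313 / 8
kcat = 39.125 s^-1

39.125 s^-1


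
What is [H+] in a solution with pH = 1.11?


[H+] = 10^(-pH)
[H+] = 10^(-1.11)
[H+] = 0.0776 M

0.0776 M


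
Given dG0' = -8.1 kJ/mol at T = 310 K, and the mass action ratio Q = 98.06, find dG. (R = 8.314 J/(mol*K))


dG = dG0' + RT * ln(Q) / 1000
dG = -8.1 + 8.314 * 310 * ln(98.06) / 1000
dG = 3.7186 kJ/mol

3.7186 kJ/mol


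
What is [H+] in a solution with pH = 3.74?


[H+] = 10^(-pH)
[H+] = 10^(-3.74)
[H+] = 1.820e-04 M

1.820e-04 M


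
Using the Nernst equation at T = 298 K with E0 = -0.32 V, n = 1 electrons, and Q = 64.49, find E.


E = E0 - (RT/nF) * ln(Q)
E = -0.32 - (8.314 * 298 / (1 * 96485)) * ln(64.49)
E = -0.427 V

-0.427 V


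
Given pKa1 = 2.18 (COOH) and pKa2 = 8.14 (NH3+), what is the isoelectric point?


pI = (pKa1 + pKa2) / 2
pI = (2.18 + 8.14) / 2
pI = 5.16

5.16


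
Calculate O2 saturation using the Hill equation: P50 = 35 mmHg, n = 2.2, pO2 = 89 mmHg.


Y = pO2^n / (P50^n + pO2^n)
Y = 89^2.2 / (35^2.2 + 89^2.2)
Y = 88.63%

88.63%


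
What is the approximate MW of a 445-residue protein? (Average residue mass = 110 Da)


MW = n_residues * 110 Da
MW = 445 * 110
MW = 48950 Da

48950 Da


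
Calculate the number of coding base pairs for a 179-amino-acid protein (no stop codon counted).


Each amino acid = 1 codon = 3 bp
bp = 179 * 3 = 537 bp

537 bp


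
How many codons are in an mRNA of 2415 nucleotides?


codons = nucleotides / 3
codons = 2415 / 3 = 805

805


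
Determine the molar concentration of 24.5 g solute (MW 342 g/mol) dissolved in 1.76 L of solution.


C = (mass / MW) / volume
C = (24.5 / 342) / 1.76
C = 0.0407 M

0.0407 M


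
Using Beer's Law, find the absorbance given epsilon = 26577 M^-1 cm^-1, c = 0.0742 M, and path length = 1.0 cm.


A = epsilon * c * l
A = 26577 * 0.0742 * 1.0
A = 1972.0134

1972.0134


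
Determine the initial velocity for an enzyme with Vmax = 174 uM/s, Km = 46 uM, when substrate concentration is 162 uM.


v = Vmax * [S] / (Km + [S])
v = 174 * 162 / (46 + 162)
v = 135.5192 uM/s

135.5192 uM/s


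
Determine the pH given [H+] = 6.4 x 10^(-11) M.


pH = -log10([H+])
pH = -log10(6.4 x 10^(-11))
pH = 10.1938

10.1938


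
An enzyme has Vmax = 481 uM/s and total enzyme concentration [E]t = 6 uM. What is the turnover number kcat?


kcat = Vmax / [E]t
kcat = 481 / 6
kcat = 80.1667 s^-1

80.1667 s^-1


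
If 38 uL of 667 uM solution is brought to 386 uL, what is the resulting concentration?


C2 = C1 * V1 / V2
C2 = 667 * 38 / 386
C2 = 65.6632 uM

65.6632 uM


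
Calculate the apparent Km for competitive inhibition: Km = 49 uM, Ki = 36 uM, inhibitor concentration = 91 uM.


Km_app = Km * (1 + [I]/Ki)
Km_app = 49 * (1 + 91/36)
Km_app = 172.8611 uM

172.8611 uM


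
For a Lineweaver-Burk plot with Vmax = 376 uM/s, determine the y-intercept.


y-intercept = 1/Vmax
= 1/376
= 0.0027 s/uM

0.0027 s/uM


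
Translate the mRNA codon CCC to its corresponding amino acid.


Standard genetic code lookup.
Codon CCC -> Pro

Pro


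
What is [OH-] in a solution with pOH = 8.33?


[OH-] = 10^(-pOH)
[OH-] = 10^(-8.33)
[OH-] = 4.677e-09 M

4.677e-09 M


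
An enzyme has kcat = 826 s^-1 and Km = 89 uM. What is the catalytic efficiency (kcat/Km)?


Catalytic efficiency = kcat / Km
= 826 / 89
= 9.2809 uM^-1*s^-1

9.2809 uM^-1*s^-1


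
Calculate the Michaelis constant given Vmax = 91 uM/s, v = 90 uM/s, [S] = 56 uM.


Km = [S] * (Vmax - v) / v
Km = 56 * (91 - 90) / 90
Km = 0.6222 uM

0.6222 uM


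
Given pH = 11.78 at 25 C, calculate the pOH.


pOH = 14 - pH
pOH = 14 - 11.78
pOH = 2.22

2.22


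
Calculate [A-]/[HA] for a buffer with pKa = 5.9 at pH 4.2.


[A-]/[HA] = 10^(pH - pKa)
= 10^(4.2 - 5.9)
= 0.02

0.02


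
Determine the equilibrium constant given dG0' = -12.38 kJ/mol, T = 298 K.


Keq = exp(-dG0 * 1000 / (R * T))
Keq = exp(-(-12.38) * 1000 / (8.314 * 298))
Keq = 147.9431

147.9431


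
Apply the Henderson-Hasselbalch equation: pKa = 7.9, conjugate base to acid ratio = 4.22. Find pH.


pH = pKa + log10([A-]/[HA])
pH = 7.9 + log10(4.22)
pH = 8.5253

8.5253


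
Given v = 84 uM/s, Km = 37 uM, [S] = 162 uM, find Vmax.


Vmax = v * (Km + [S]) / [S]
Vmax = 84 * (37 + 162) / 162
Vmax = 103.1852 uM/s

103.1852 uM/s


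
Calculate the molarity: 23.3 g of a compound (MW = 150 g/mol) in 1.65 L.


C = (mass / MW) / volume
C = (23.3 / 150) / 1.65
C = 0.0941 M

0.0941 M


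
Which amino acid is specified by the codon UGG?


Standard genetic code lookup.
Codon UGG -> Trp

Trp


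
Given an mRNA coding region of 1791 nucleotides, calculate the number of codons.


codons = nucleotides / 3
codons = 1791 / 3 = 597

597


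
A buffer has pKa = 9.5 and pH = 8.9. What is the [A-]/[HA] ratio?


[A-]/[HA] = 10^(pH - pKa)
= 10^(8.9 - 9.5)
= 0.2512

0.2512


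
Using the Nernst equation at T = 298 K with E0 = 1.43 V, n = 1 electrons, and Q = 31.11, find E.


E = E0 - (RT/nF) * ln(Q)
E = 1.43 - (8.314 * 298 / (1 * 96485)) * ln(31.11)
E = 1.3417 V

1.3417 V


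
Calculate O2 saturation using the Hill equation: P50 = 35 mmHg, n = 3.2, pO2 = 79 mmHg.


Y = pO2^n / (P50^n + pO2^n)
Y = 79^3.2 / (35^3.2 + 79^3.2)
Y = 93.12%

93.12%


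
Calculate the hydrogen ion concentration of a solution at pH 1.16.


[H+] = 10^(-pH)
[H+] = 10^(-1.16)
[H+] = 0.0692 M

0.0692 M


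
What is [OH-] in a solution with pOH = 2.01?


[OH-] = 10^(-pOH)
[OH-] = 10^(-2.01)
[OH-] = 0.0098 M

0.0098 M


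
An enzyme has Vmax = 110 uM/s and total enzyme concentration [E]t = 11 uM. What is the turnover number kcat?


kcat = Vmax / [E]t
kcat = 110 / 11
kcat = 10.0 s^-1

10.0 s^-1


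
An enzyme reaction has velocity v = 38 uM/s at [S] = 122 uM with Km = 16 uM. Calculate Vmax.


Vmax = v * (Km + [S]) / [S]
Vmax = 38 * (16 + 122) / 122
Vmax = 42.9836 uM/s

42.9836 uM/s


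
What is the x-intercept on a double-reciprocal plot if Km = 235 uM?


x-intercept = -1/Km
= -1/235
= -0.0043 1/uM

-0.0043 1/uM


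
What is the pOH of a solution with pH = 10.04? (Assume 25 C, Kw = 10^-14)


pOH = 14 - pH
pOH = 14 - 10.04
pOH = 3.96

3.96


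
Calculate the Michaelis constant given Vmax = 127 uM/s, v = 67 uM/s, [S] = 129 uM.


Km = [S] * (Vmax - v) / v
Km = 129 * (127 - 67) / 67
Km = 115.5224 uM

115.5224 uM


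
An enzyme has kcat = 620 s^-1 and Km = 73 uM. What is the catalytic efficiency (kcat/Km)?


Catalytic efficiency = kcat / Km
= 620 / 73
= 8.4932 uM^-1*s^-1

8.4932 uM^-1*s^-1


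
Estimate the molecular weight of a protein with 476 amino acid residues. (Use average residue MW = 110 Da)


MW = n_residues * 110 Da
MW = 476 * 110
MW = 52360 Da

52360 Da


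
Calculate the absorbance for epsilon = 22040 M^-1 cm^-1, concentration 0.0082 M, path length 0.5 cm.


A = epsilon * c * l
A = 22040 * 0.0082 * 0.5
A = 90.364

90.364


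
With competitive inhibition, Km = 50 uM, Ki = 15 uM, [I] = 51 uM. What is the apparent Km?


Km_app = Km * (1 + [I]/Ki)
Km_app = 50 * (1 + 51/15)
Km_app = 220.0 uM

220.0 uM


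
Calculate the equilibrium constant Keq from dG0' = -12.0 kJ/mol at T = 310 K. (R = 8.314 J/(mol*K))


Keq = exp(-dG0 * 1000 / (R * T))
Keq = exp(-(-12.0) * 1000 / (8.314 * 310))
Keq = 105.2105

105.2105


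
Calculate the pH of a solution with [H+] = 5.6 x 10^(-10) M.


pH = -log10([H+])
pH = -log10(5.6 x 10^(-10))
pH = 9.2518

9.2518


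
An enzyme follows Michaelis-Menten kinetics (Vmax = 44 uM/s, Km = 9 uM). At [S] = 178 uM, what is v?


v = Vmax * [S] / (Km + [S])
v = 44 * 178 / (9 + 178)
v = 41.8824 uM/s

41.8824 uM/s


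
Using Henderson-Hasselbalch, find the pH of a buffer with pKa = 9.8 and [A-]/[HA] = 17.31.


pH = pKa + log10([A-]/[HA])
pH = 9.8 + log10(17.31)
pH = 11.0383

11.0383


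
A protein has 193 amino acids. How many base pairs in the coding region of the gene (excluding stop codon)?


Each amino acid = 1 codon = 3 bp
bp = 193 * 3 = 579 bp

579 bp


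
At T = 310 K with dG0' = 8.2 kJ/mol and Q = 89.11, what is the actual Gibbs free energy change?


dG = dG0' + RT * ln(Q) / 1000
dG = 8.2 + 8.314 * 310 * ln(89.11) / 1000
dG = 19.7719 kJ/mol

19.7719 kJ/mol


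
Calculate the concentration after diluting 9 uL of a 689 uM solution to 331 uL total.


C2 = C1 * V1 / V2
C2 = 689 * 9 / 331
C2 = 18.7341 uM

18.7341 uM


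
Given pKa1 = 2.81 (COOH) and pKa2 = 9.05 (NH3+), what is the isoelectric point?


pI = (pKa1 + pKa2) / 2
pI = (2.81 + 9.05) / 2
pI = 5.93

5.93


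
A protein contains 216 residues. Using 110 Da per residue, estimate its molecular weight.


MW = n_residues * 110 Da
MW = 216 * 110
MW = 23760 Da

23760 Da


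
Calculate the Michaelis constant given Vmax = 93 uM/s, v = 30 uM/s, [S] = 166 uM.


Km = [S] * (Vmax - v) / v
Km = 166 * (93 - 30) / 30
Km = 348.6 uM

348.6 uM


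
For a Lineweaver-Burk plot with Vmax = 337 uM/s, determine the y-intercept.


y-intercept = 1/Vmax
= 1/337
= 0.003 s/uM

0.003 s/uM


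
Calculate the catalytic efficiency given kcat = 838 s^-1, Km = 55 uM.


Catalytic efficiency = kcat / Km
= 838 / 55
= 15.2364 uM^-1*s^-1

15.2364 uM^-1*s^-1


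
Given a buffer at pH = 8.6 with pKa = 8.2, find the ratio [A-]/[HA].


[A-]/[HA] = 10^(pH - pKa)
= 10^(8.6 - 8.2)
= 2.5119

2.5119


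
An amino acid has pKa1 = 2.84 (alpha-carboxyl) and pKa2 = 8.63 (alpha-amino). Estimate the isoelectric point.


pI = (pKa1 + pKa2) / 2
pI = (2.84 + 8.63) / 2
pI = 5.735

5.735


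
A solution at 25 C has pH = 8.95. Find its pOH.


pOH = 14 - pH
pOH = 14 - 8.95
pOH = 5.05

5.05


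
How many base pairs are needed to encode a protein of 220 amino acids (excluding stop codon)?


Each amino acid = 1 codon = 3 bp
bp = 220 * 3 = 660 bp

660 bp


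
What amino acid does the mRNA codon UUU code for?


Standard genetic code lookup.
Codon UUU -> Phe

Phe


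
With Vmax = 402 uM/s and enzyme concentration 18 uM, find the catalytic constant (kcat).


kcat = Vmax / [E]t
kcat = 402 / 18
kcat = 22.3333 s^-1

22.3333 s^-1


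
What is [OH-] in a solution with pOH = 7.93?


[OH-] = 10^(-pOH)
[OH-] = 10^(-7.93)
[OH-] = 1.175e-08 M

1.175e-08 M


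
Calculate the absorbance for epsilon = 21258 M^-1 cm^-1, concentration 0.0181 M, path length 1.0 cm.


A = epsilon * c * l
A = 21258 * 0.0181 * 1.0
A = 384.7698

384.7698


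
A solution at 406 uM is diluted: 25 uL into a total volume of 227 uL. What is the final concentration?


C2 = C1 * V1 / V2
C2 = 406 * 25 / 227
C2 = 44.7137 uM

44.7137 uM


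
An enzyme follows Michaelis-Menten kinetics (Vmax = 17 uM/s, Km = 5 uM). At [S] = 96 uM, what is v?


v = Vmax * [S] / (Km + [S])
v = 17 * 96 / (5 + 96)
v = 16.1584 uM/s

16.1584 uM/s


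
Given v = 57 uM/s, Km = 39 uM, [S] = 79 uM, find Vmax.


Vmax = v * (Km + [S]) / [S]
Vmax = 57 * (39 + 79) / 79
Vmax = 85.1392 uM/s

85.1392 uM/s


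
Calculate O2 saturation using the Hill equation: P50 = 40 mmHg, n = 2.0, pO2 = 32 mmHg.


Y = pO2^n / (P50^n + pO2^n)
Y = 32^2.0 / (40^2.0 + 32^2.0)
Y = 39.02%

39.02%


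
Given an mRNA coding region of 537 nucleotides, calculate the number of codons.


codons = nucleotides / 3
codons = 537 / 3 = 179

179


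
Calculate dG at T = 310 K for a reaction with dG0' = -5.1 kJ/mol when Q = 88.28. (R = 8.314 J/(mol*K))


dG = dG0' + RT * ln(Q) / 1000
dG = -5.1 + 8.314 * 310 * ln(88.28) / 1000
dG = 6.4478 kJ/mol

6.4478 kJ/mol


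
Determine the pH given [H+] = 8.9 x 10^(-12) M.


pH = -log10([H+])
pH = -log10(8.9 x 10^(-12))
pH = 11.0506

11.0506


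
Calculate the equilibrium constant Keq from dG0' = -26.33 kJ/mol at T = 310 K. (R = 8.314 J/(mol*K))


Keq = exp(-dG0 * 1000 / (R * T))
Keq = exp(-(-26.33) * 1000 / (8.314 * 310))
Keq = 27335.9808

27335.9808


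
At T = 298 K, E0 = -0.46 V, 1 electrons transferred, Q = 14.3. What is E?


E = E0 - (RT/nF) * ln(Q)
E = -0.46 - (8.314 * 298 / (1 * 96485)) * ln(14.3)
E = -0.5283 V

-0.5283 V


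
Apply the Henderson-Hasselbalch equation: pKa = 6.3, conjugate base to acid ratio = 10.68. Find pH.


pH = pKa + log10([A-]/[HA])
pH = 6.3 + log10(10.68)
pH = 7.3286

7.3286


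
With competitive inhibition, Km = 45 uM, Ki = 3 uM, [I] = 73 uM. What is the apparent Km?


Km_app = Km * (1 + [I]/Ki)
Km_app = 45 * (1 + 73/3)
Km_app = 1140.0 uM

1140.0 uM


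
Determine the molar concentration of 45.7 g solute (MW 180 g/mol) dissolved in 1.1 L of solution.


C = (mass / MW) / volume
C = (45.7 / 180) / 1.1
C = 0.2308 M

0.2308 M


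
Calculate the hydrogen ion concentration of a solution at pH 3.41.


[H+] = 10^(-pH)
[H+] = 10^(-3.41)
[H+] = 3.890e-04 M

3.890e-04 M


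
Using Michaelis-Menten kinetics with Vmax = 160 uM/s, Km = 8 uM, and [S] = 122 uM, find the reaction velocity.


v = Vmax * [S] / (Km + [S])
v = 160 * 122 / (8 + 122)
v = 150.1538 uM/s

150.1538 uM/s


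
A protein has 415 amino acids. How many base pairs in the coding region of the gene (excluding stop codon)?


Each amino acid = 1 codon = 3 bp
bp = 415 * 3 = 1245 bp

1245 bp


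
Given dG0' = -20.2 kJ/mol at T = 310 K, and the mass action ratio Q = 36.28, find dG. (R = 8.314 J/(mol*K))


dG = dG0' + RT * ln(Q) / 1000
dG = -20.2 + 8.314 * 310 * ln(36.28) / 1000
dG = -10.9441 kJ/mol

-10.9441 kJ/mol


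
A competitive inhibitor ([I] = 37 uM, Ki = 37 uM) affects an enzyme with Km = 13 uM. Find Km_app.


Km_app = Km * (1 + [I]/Ki)
Km_app = 13 * (1 + 37/37)
Km_app = 26.0 uM

26.0 uM


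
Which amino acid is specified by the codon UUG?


Standard genetic code lookup.
Codon UUG -> Leu

Leu


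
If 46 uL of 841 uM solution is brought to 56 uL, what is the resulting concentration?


C2 = C1 * V1 / V2
C2 = 841 * 46 / 56
C2 = 690.8214 uM

690.8214 uM


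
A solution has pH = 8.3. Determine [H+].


[H+] = 10^(-pH)
[H+] = 10^(-8.3)
[H+] = 5.012e-09 M

5.012e-09 M


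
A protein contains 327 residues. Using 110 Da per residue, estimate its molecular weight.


MW = n_residues * 110 Da
MW = 327 * 110
MW = 35970 Da

35970 Da


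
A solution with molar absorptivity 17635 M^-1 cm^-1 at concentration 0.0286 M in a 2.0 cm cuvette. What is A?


A = epsilon * c * l
A = 17635 * 0.0286 * 2.0
A = 1008.722

1008.722


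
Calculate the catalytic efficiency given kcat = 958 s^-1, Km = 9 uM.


Catalytic efficiency = kcat / Km
= 958 / 9
= 106.4444 uM^-1*s^-1

106.4444 uM^-1*s^-1


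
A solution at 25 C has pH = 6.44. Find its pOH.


pOH = 14 - pH
pOH = 14 - 6.44
pOH = 7.56

7.56


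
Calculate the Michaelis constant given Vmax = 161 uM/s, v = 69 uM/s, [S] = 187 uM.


Km = [S] * (Vmax - v) / v
Km = 187 * (161 - 69) / 69
Km = 249.3333 uM

249.3333 uM


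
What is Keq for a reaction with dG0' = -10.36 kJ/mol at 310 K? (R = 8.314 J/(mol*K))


Keq = exp(-dG0 * 1000 / (R * T))
Keq = exp(-(-10.36) * 1000 / (8.314 * 310))
Keq = 55.6815

55.6815


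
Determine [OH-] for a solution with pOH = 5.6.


[OH-] = 10^(-pOH)
[OH-] = 10^(-5.6)
[OH-] = 2.512e-06 M

2.512e-06 M


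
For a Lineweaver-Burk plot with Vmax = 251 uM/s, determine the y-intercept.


y-intercept = 1/Vmax
= 1/251
= 0.004 s/uM

0.004 s/uM


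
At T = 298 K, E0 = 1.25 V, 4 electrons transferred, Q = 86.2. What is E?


E = E0 - (RT/nF) * ln(Q)
E = 1.25 - (8.314 * 298 / (4 * 96485)) * ln(86.2)
E = 1.2214 V

1.2214 V


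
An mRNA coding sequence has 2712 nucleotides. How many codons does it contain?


codons = nucleotides / 3
codons = 2712 / 3 = 904

904


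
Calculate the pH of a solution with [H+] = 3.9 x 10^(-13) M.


pH = -log10([H+])
pH = -log10(3.9 x 10^(-13))
pH = 12.4089

12.4089


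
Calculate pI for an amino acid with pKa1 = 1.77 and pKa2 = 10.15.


pI = (pKa1 + pKa2) / 2
pI = (1.77 + 10.15) / 2
pI = 5.96

5.96


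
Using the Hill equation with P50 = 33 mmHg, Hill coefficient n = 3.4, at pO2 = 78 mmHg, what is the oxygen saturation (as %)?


Y = pO2^n / (P50^n + pO2^n)
Y = 78^3.4 / (33^3.4 + 78^3.4)
Y = 94.91%

94.91%


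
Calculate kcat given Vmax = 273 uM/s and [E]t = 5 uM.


kcat = Vmax / [E]t
kcat = 273 / 5
kcat = 54.6 s^-1

54.6 s^-1


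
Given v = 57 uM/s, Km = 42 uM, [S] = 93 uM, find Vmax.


Vmax = v * (Km + [S]) / [S]
Vmax = 57 * (42 + 93) / 93
Vmax = 82.7419 uM/s

82.7419 uM/s


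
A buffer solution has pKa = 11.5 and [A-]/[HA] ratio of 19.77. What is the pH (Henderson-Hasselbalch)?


pH = pKa + log10([A-]/[HA])
pH = 11.5 + log10(19.77)
pH = 12.796

12.796


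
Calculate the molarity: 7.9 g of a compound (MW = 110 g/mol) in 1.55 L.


C = (mass / MW) / volume
C = (7.9 / 110) / 1.55
C = 0.0463 M

0.0463 M


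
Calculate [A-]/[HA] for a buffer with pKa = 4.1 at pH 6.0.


[A-]/[HA] = 10^(pH - pKa)
= 10^(6.0 - 4.1)
= 79.4328

79.4328


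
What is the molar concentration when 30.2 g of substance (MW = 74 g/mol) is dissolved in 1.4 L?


C = (mass / MW) / volume
C = (30.2 / 74) / 1.4
C = 0.2915 M

0.2915 M


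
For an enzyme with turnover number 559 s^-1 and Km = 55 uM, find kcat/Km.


Catalytic efficiency = kcat / Km
= 559 / 55
= 10.1636 uM^-1*s^-1

10.1636 uM^-1*s^-1


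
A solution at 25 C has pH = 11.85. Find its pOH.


pOH = 14 - pH
pOH = 14 - 11.85
pOH = 2.15

2.15


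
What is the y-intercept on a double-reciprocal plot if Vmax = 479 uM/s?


y-intercept = 1/Vmax
= 1/479
= 0.0021 s/uM

0.0021 s/uM


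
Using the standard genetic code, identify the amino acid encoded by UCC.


Standard genetic code lookup.
Codon UCC -> Ser

Ser


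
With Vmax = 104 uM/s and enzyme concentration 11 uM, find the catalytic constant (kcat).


kcat = Vmax / [E]t
kcat = 104 / 11
kcat = 9.4545 s^-1

9.4545 s^-1


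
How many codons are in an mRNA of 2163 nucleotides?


codons = nucleotides / 3
codons = 2163 / 3 = 721

721


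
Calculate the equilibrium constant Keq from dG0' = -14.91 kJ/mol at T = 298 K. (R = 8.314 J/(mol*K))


Keq = exp(-dG0 * 1000 / (R * T))
Keq = exp(-(-14.91) * 1000 / (8.314 * 298))
Keq = 410.7516

410.7516


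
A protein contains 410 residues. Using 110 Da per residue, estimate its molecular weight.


MW = n_residues * 110 Da
MW = 410 * 110
MW = 45100 Da

45100 Da


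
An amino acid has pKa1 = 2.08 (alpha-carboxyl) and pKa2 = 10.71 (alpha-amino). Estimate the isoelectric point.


pI = (pKa1 + pKa2) / 2
pI = (2.08 + 10.71) / 2
pI = 6.395

6.395


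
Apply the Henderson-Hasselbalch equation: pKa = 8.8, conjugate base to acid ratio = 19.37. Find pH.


pH = pKa + log10([A-]/[HA])
pH = 8.8 + log10(19.37)
pH = 10.0871

10.0871


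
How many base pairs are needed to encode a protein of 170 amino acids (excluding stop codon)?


Each amino acid = 1 codon = 3 bp
bp = 170 * 3 = 510 bp

510 bp


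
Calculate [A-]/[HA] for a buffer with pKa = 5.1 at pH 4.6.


[A-]/[HA] = 10^(pH - pKa)
= 10^(4.6 - 5.1)
= 0.3162

0.3162


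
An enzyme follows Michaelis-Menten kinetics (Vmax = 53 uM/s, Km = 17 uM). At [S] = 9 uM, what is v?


v = Vmax * [S] / (Km + [S])
v = 53 * 9 / (17 + 9)
v = 18.3462 uM/s

18.3462 uM/s


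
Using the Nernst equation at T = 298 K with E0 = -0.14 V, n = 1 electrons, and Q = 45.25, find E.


E = E0 - (RT/nF) * ln(Q)
E = -0.14 - (8.314 * 298 / (1 * 96485)) * ln(45.25)
E = -0.2379 V

-0.2379 V


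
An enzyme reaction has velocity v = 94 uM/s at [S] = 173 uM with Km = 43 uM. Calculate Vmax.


Vmax = v * (Km + [S]) / [S]
Vmax = 94 * (43 + 173) / 173
Vmax = 117.3642 uM/s

117.3642 uM/s


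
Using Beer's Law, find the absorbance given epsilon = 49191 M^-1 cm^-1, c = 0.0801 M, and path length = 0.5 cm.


A = epsilon * c * l
A = 49191 * 0.0801 * 0.5
A = 1970.0996

1970.0996


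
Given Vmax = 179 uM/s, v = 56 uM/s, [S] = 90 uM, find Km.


Km = [S] * (Vmax - v) / v
Km = 90 * (179 - 56) / 56
Km = 197.6786 uM

197.6786 uM


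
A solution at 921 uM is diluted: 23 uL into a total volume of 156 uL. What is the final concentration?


C2 = C1 * V1 / V2
C2 = 921 * 23 / 156
C2 = 135.7885 uM

135.7885 uM


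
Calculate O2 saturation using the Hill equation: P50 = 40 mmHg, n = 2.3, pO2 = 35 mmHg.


Y = pO2^n / (P50^n + pO2^n)
Y = 35^2.3 / (40^2.3 + 35^2.3)
Y = 42.38%

42.38%


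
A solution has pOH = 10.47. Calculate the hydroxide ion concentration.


[OH-] = 10^(-pOH)
[OH-] = 10^(-10.47)
[OH-] = 3.388e-11 M

3.388e-11 M


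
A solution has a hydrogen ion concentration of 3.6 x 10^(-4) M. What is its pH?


pH = -log10([H+])
pH = -log10(3.6 x 10^(-4))
pH = 3.4437

3.4437


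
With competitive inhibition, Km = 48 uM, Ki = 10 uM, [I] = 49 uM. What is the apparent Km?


Km_app = Km * (1 + [I]/Ki)
Km_app = 48 * (1 + 49/10)
Km_app = 283.2 uM

283.2 uM


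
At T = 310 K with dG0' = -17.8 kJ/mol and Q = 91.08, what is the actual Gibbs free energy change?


dG = dG0' + RT * ln(Q) / 1000
dG = -17.8 + 8.314 * 310 * ln(91.08) / 1000
dG = -6.1717 kJ/mol

-6.1717 kJ/mol


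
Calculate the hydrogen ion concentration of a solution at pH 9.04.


[H+] = 10^(-pH)
[H+] = 10^(-9.04)
[H+] = 9.120e-10 M

9.120e-10 M


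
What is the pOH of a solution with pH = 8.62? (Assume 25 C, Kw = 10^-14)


pOH = 14 - pH
pOH = 14 - 8.62
pOH = 5.38

5.38


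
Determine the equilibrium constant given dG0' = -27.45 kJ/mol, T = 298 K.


Keq = exp(-dG0 * 1000 / (R * T))
Keq = exp(-(-27.45) * 1000 / (8.314 * 298))
Keq = 64821.6851

64821.6851


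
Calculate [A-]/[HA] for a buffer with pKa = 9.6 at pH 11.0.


[A-]/[HA] = 10^(pH - pKa)
= 10^(11.0 - 9.6)
= 25.1189

25.1189
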